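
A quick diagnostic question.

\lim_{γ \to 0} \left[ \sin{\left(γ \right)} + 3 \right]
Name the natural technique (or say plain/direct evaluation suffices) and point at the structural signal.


Diagnosis: no special technique — no denominator vanishes and nothing blows up at 0: direct substitution is the whole computation.


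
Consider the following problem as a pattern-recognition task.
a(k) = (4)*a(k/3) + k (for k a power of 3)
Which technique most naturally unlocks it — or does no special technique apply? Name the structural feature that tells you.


Method: the master substitution — the argument contracts 3-fold per step: reindex k exponentially and solve the linear recurrence in the new index.


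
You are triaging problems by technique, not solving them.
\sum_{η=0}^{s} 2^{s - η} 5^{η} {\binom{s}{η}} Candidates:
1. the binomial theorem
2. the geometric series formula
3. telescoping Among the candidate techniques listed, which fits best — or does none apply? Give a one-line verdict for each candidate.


Method: the binomial theorem — the binomial coefficients weight matched powers of 5 and 2, which is exactly the expansion of a binomial power.
- the binomial theorem — a fit — the right tool for this form.
- the geometric series formula — there is no constant term-to-term ratio.
- telescoping: in the displayed form, no term reappears at a neighboring index to cancel against.


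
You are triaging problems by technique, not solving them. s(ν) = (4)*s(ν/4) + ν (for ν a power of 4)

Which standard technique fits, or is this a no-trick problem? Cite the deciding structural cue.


Best approach: the master substitution — divide-the-index recursion (ν/4 inside the call) straightens out once the index is rewritten as 4^m.


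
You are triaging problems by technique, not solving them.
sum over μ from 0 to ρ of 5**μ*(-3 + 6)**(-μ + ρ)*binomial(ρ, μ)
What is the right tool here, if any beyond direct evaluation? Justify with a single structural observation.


Diagnosis: the binomial theorem — binomial(ρ, μ) weighting matched powers of 5 and (-3 + 6) is the expanded form of (5 + (-3 + 6))^ρ — fold it back up.


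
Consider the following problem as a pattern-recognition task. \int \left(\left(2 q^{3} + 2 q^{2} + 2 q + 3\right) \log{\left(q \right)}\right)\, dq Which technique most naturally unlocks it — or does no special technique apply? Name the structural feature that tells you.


Technique: integration by parts — the logarithm \log{\left(q \right)} wants to be differentiated, not integrated; parts makes that legal.


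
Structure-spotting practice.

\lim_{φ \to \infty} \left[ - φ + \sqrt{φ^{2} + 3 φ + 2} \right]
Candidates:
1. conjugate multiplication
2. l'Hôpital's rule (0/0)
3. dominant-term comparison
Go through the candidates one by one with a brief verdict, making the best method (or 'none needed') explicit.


Best approach: conjugate multiplication — infinity minus infinity with a radical in play — multiply by the conjugate so the divergences of \sqrt{φ^{2} + 3 φ + 2} and φ annihilate.
- conjugate multiplication: yes — fits the structure here.
- l'Hôpital's rule (0/0): no quotient structure at all: the clash is ∞ minus ∞, which rationalizing converts into a tractable ratio.
- dominant-term comparison — this limit is not decided by comparing polynomial growth at infinity.


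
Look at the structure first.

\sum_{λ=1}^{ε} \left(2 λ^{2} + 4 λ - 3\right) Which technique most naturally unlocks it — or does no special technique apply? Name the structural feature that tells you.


Verdict: no special technique — the summand is a plain polynomial in λ (expanding first if it arrives factored); standard power-sum formulas evaluate it term by term.


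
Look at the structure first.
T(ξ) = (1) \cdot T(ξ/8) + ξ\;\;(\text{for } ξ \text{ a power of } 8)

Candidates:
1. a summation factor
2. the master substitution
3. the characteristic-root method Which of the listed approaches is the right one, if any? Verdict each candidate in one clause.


Technique: the master substitution — treat m = log base 8 of ξ as the new clock: one recursion step advances m by one while ξ scales by 8.
- a summation factor: the recursion divides its index rather than shifting it — there is no previous-term chain for a summation factor to telescope.
- the master substitution — yes, a natural case for it.
- the characteristic-root method — the recursion divides its index rather than shifting it — outside the constant-shift family the root method covers.


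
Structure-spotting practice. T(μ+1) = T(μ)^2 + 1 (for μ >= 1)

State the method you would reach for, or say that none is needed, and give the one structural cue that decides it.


Method: no special technique — once the recursion is nonlinear, characteristic roots, master substitutions, and summation factors are all off the table.


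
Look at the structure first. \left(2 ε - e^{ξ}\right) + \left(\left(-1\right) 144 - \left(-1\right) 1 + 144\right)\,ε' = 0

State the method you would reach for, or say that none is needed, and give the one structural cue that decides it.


Technique: a linear integrating factor — ε appears only to the first power with coefficient 2 — the classic integrating-factor setup.


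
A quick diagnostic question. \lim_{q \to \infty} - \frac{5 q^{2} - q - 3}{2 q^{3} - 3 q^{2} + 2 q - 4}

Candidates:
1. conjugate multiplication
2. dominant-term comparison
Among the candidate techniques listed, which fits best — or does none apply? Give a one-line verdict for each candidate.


Technique: dominant-term comparison — divide through by the highest power of q; every lower-order term dies and the dominant terms decide the limit.
- conjugate multiplication — rationalization has no target — no divergent radical difference appears.
- dominant-term comparison — yes, a natural case for it.


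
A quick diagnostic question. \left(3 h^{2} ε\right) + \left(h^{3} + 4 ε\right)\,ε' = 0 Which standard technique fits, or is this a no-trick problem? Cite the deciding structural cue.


Diagnosis: the exact-equation method — the cross partial derivatives of 3 h^{2} ε and h^{3} + 4 ε agree, so the left side is the total differential of one potential in h and ε.


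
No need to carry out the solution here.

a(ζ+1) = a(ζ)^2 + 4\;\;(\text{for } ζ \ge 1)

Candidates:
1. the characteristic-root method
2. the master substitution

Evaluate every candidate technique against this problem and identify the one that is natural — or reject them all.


Verdict: no special technique — once the recursion is nonlinear, characteristic roots, master substitutions, and summation factors are all off the table.
- the characteristic-root method — the recursion is nonlinear in the sequence values, so no linear-modes ansatz applies.
- the master substitution: this is shift-type recursion, outside the divide-and-conquer template.


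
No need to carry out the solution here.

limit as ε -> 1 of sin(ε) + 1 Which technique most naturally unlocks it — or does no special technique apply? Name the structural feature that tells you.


Best approach: no special technique — no zero denominators, no indeterminate clash at 1 — substitute and read off the value.


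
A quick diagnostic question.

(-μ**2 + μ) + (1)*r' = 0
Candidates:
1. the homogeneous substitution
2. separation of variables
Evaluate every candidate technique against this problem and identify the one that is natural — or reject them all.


Verdict: no special technique — the slope is a function of μ alone, so integrate both sides directly.
- the homogeneous substitution — rescaling both variables together changes the slope, so no ratio substitution collapses it.
- separation of variables: with no unknown in the slope, separating variables is a formality — the equation integrates directly.


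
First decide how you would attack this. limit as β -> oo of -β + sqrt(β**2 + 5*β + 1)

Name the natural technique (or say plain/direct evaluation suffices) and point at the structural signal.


Verdict: conjugate multiplication — two divergent pieces with a minus sign between them and a radical in the mix: rationalize sqrt(β**2 + 5*β + 1) - β before any limit law applies.


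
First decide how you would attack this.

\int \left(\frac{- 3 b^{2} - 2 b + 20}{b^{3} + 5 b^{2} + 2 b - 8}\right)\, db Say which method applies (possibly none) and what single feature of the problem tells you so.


Technique: partial fractions — a proper rational integrand whose denominator splits into simpler factors — decompose into partial fractions first.


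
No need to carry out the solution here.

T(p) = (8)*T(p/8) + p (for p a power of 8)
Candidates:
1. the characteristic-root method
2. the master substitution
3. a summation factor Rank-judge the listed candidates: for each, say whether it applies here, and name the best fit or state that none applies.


Best approach: the master substitution — treat m = log base 8 of p as the new clock: one recursion step advances m by one while p scales by 8.
- the characteristic-root method: the recursion divides its index rather than shifting it — outside the constant-shift family the root method covers.
- the master substitution: yes — fits the structure here.
- a summation factor — a divided-index call is outside the fixed-shift first-order family a summation factor normalizes.


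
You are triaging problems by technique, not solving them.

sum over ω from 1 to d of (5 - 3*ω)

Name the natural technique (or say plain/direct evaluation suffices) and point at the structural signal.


Technique: no special technique — the summand is a plain polynomial in ω (expanding first if it arrives factored); standard power-sum formulas evaluate it term by term.


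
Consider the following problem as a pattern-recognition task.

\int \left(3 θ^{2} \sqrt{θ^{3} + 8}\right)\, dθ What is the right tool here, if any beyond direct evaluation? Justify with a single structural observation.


Technique: u-substitution — everything non-trivial happens through the inner expression θ^{3} + 8, and its derivative accounts for the remaining factor up to a constant, so set u = θ^{3} + 8.


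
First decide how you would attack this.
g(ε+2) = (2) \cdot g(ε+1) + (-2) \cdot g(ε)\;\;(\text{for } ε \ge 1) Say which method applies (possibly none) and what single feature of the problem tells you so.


Method: the characteristic-root method — the recurrence treats every index alike (constant coefficients, no forcing) — precisely the regime where r^ε trials close it.


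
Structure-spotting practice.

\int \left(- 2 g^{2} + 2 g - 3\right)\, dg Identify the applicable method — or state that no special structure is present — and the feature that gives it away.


Method: no special technique — a term-by-term power-rule job in g; no substitution or rearrangement earns its keep here.


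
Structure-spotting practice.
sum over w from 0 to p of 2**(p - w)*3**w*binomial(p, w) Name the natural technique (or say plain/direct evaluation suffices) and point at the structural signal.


Technique: the binomial theorem — the summand is term w of a binomial expansion in 3 and 2; the whole sum is a single power.


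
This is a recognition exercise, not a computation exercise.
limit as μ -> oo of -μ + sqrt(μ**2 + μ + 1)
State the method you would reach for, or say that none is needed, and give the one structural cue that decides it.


Technique: conjugate multiplication — two divergent pieces with a minus sign between them and a radical in the mix: rationalize sqrt(μ**2 + μ + 1) - μ before any limit law applies.


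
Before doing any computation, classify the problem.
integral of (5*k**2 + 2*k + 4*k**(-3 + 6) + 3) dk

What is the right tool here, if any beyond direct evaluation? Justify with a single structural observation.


Technique: no special technique — scan for structure and find none: constant multiples of powers of k, integrate directly.


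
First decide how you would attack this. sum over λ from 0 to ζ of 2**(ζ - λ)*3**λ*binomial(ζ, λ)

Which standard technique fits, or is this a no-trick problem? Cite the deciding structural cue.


Method: the binomial theorem — binomial(ζ, λ) weighting matched powers of 3 and 2 is the expanded form of (3 + 2)^ζ — fold it back up.


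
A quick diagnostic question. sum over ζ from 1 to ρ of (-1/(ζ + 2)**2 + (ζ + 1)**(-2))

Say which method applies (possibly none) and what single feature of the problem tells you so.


Verdict: telescoping — difference-of-shifts structure (each term adds (ζ + 1)**(-2), then subtracts its one-index-advanced value, which the following term adds back) leaves only the first and last pieces standing.


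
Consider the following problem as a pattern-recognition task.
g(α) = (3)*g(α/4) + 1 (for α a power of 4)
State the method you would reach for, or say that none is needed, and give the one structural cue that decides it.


Method: the master substitution — the argument shrinks by the factor 4, so measure the index on a logarithmic scale and the recursion becomes a shift.


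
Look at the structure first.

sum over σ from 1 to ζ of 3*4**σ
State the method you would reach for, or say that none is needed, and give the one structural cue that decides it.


Technique: the geometric series formula — the ratio of consecutive terms is the constant 4, independent of the index — a geometric sum.


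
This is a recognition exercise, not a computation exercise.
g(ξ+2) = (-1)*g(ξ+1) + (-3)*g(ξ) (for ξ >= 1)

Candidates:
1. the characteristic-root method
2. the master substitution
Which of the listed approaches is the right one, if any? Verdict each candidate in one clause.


Technique: the characteristic-root method — no index-dependence in the weights and nothing inhomogeneous: classic characteristic-equation setup.
- the characteristic-root method — applicable, and directly so.
- the master substitution: there is no divide-the-index recursive argument.


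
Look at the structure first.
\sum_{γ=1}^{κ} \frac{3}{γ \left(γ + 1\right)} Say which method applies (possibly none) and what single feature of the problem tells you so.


Diagnosis: telescoping — \frac{3}{γ \left(γ + 1\right)} decomposes into shift-paired simple fractions; the series telescopes to finitely many boundary pieces.


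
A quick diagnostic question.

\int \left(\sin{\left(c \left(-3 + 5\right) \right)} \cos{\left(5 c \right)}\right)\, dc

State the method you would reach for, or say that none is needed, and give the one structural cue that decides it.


Method: a trigonometric identity — apply product-to-sum to \sin{\left(c \left(-3 + 5\right) \right)} \cos{\left(5 c \right)}: two clean single-angle terms replace one awkward product.


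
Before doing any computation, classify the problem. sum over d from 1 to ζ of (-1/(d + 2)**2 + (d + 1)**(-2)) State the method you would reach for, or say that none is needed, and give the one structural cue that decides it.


Verdict: telescoping — the summand is (d + 1)**(-2) minus the same expression shifted by one, so consecutive terms cancel in pairs.


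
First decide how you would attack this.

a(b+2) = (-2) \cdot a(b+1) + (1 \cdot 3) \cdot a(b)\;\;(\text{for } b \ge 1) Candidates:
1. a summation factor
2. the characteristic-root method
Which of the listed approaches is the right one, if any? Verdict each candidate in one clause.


Method: the characteristic-root method — fixed numeric weights on consecutive terms and no forcing term added: the root method in its home territory.
- a summation factor — the recurrence reaches back more than one step, outside the first-order family a summation factor normalizes.
- the characteristic-root method — yes — fits the structure here.


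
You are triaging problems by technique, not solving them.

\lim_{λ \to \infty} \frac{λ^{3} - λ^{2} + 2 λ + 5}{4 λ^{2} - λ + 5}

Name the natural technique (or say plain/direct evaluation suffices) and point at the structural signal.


Diagnosis: dominant-term comparison — divide through by the highest power of λ; every lower-order term dies and the dominant terms decide the limit. Differentiating the expression as a single quotient would eventually settle it as well; matching dominant growth settles it immediately.


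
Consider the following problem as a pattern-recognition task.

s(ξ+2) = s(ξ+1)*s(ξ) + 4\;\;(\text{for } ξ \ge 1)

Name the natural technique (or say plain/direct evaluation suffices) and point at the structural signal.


Method: no special technique — the recurrence is nonlinear in the sequence values; study it directly, no linear machinery applies.


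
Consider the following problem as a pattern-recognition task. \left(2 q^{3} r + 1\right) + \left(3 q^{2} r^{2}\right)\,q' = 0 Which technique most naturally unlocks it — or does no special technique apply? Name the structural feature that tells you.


Verdict: the exact-equation method — the cross partial derivatives of 2 q^{3} r + 1 and 3 q^{2} r^{2} agree, so the left side is the total differential of one potential in r and q.


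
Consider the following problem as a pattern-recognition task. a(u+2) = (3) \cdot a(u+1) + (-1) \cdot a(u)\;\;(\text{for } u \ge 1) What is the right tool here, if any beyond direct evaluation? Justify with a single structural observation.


Method: the characteristic-root method — this is the constant-coefficient homogeneous case — the whole solution in u reduces to a polynomial's roots.


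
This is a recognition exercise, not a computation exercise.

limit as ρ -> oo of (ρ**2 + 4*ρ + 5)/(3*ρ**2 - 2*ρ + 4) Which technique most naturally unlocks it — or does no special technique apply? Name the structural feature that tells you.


Diagnosis: dominant-term comparison — divide by the highest power of ρ present: lower-order terms vanish and the dominant ratio remains. l'Hôpital's at-infinity variant applies to the expression viewed as a single quotient; the leading-term comparison is the direct route.


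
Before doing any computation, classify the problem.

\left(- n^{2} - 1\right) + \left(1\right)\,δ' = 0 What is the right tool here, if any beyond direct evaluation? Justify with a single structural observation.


Method: no special technique — the slope is a pure function of n; integrate both sides and be done.


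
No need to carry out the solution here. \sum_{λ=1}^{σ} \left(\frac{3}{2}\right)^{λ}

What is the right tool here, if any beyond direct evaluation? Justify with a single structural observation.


Verdict: the geometric series formula — each summand is the previous one scaled by \frac{3}{2}; that constant multiplier is itself the geometric structure.


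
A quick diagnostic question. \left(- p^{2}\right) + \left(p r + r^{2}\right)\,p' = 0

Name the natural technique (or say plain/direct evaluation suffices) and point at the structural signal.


Technique: the homogeneous substitution — solved for the derivative, the right side is unchanged under scaling r and p together — it depends only on the ratio p/r, so substitute a single ratio variable. Rewriting — with the variables' roles exchanged where the shape demands it — would expose a Bernoulli structure too; the homogeneous substitution simply reads the degrees directly.


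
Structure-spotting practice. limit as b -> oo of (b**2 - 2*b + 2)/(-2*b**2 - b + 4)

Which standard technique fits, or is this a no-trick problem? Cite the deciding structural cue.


Best approach: dominant-term comparison — at large b only the top-degree terms survive; compare the leading terms and the limit falls out. Viewed as a single quotient this is an ∞/∞ form — an at-infinity application of l'Hôpital's rule would also resolve it; comparing leading growth reads the answer without differentiating.


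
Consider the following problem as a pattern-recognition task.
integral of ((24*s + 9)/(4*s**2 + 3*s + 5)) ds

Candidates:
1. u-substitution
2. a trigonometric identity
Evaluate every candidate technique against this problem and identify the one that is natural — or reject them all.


Verdict: u-substitution — read it as f(4*s**2 + 3*s + 5) times a constant multiple of d(4*s**2 + 3*s + 5): one substitution, u = 4*s**2 + 3*s + 5, finishes it.
- u-substitution: applies; the problem has the shape this method handles.
- a trigonometric identity: with no trigonometric functions present, identity rewriting has no target.


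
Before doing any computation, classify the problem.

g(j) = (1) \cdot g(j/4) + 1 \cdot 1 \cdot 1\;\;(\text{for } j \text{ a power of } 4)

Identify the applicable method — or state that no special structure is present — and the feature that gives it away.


Best approach: the master substitution — the argument contracts 4-fold per step: reindex j exponentially and solve the linear recurrence in the new index.


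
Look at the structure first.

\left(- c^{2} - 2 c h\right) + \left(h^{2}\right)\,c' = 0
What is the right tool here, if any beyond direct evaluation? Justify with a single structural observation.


Technique: the homogeneous substitution — solved for the derivative, the right side is unchanged under scaling h and c together — it depends only on the ratio c/h, so substitute a single ratio variable. Rearranged, this also fits the Bernoulli template directly; the homogeneous substitution reads the structure without the rearrangement.


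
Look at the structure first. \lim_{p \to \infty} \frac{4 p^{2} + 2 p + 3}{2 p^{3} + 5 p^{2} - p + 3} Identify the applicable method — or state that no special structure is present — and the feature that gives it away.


Technique: dominant-term comparison — divide by the highest power of p present: lower-order terms vanish and the dominant ratio remains. As a single quotient, the ∞/∞ shape would yield to repeated differentiation as well — the growth comparison gets there in one look.


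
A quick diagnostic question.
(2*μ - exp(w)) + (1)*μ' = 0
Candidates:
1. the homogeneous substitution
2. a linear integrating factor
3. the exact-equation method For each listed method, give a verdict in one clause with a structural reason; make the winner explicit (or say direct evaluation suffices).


Method: a linear integrating factor — first power of μ, nonzero forcing: the integrating-factor recipe applies verbatim with p = 2.
- the homogeneous substitution — rescaling both variables together changes the slope, so no ratio substitution collapses it.
- a linear integrating factor: yes, a natural case for it.
- the exact-equation method: no potential function has this form as its differential, as written.


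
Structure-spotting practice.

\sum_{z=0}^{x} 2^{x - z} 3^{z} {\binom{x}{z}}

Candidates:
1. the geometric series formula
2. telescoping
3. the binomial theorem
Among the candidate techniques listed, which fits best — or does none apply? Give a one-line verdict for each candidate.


Verdict: the binomial theorem — the summand is term z of a binomial expansion in 3 and 2; the whole sum is a single power.
- the geometric series formula: no single multiplier carries one term to the next throughout the sum.
- telescoping — the summand is not presented as a shifted difference — a telescoping rewrite may exist, but the displayed structure does not offer one.
- the binomial theorem: applies; the problem has the shape this method handles.


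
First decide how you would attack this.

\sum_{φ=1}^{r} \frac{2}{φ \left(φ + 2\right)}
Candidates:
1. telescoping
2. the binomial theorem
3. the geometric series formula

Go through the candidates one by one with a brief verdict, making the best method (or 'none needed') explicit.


Technique: telescoping — \frac{2}{φ \left(φ + 2\right)} decomposes into shift-paired simple fractions; the series telescopes to finitely many boundary pieces.
- telescoping — yes, a natural case for it.
- the binomial theorem — there is no pair of bases whose matched powers would reassemble into a single binomial power.
- the geometric series formula: the term-to-term ratio changes with the index, so the geometric formula cannot close it.


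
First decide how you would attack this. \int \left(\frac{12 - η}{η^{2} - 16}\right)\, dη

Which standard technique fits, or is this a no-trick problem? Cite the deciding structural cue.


Technique: partial fractions — the factorization of η^{2} - 16 is the whole battle; after it, each term is a table integral.


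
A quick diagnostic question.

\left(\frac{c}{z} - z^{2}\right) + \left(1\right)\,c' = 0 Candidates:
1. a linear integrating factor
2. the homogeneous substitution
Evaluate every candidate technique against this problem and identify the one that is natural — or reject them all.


Verdict: a linear integrating factor — the unknown enters only to the first power against a nonzero forcing term — the integrating-factor template applies directly.
- a linear integrating factor: applies; the problem has the shape this method handles.
- the homogeneous substitution: the ratio substitution does not collapse this equation.


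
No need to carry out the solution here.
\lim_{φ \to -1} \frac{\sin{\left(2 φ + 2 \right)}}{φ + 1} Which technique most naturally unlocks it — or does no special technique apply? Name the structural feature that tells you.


Diagnosis: l'Hôpital's rule (0/0) — both numerator and denominator vanish at -1: the genuine 0/0 indeterminate that l'Hôpital exists for. A local series expansion at the point resolves it as well; the rule is the packaged version of that step.


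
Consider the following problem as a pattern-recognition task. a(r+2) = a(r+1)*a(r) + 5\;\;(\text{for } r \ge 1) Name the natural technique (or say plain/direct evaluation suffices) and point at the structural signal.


Best approach: no special technique — the unknown sequence enters the update nonlinearly, so no linear method fits the recurrence as written — direct iteration remains.


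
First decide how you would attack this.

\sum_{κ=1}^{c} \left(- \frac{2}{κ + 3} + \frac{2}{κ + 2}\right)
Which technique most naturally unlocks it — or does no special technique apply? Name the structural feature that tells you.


Method: telescoping — each term adds \frac{2}{κ + 2} and subtracts the same expression advanced one index; that subtracted piece cancels against the next term's added copy — only the boundary terms survive.


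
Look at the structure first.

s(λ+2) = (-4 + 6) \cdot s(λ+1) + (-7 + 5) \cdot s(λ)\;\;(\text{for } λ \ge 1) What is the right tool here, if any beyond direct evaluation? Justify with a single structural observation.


Method: the characteristic-root method — linear, homogeneous, constant coefficients: solutions of the form r^λ exist — find the roots of the characteristic polynomial.


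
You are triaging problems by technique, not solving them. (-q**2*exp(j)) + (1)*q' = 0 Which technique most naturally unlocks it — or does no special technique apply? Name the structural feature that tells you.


Method: separation of variables — the derivative equals a pure function of j (namely exp(j)) times a pure function of q (namely q**2); divide and integrate each side.


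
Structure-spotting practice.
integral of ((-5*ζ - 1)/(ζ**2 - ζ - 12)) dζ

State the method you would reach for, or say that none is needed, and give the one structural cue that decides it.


Technique: partial fractions — the integrand is a proper rational function and its denominator ζ**2 - ζ - 12 factors into distinct pieces, so it splits into simple fractions.


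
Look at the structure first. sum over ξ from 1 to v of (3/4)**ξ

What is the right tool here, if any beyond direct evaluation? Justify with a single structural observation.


Method: the geometric series formula — each summand is the previous one scaled by 3/4; that constant multiplier is itself the geometric structure.


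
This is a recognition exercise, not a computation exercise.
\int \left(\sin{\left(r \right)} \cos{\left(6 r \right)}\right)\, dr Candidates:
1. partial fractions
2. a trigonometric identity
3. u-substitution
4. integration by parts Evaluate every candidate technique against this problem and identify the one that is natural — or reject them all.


Best approach: a trigonometric identity — the identity turns \sin{\left(r \right)} \cos{\left(6 r \right)} into two lone cosines/sines, each trivially integrable.
- partial fractions: the expression is not a ratio of polynomials that decomposes further.
- a trigonometric identity: yes, a natural case for it.
- u-substitution: no subexpression of the integrand pairs with its own derivative as a factor — individual terms may offer their own substitutions, but any change of variable covering the whole integral would have to be constructed from outside the expression.
- integration by parts — not the fit here: there is no polynomial factor to ladder down — parts can still close the trigonometric product by recursion, though the identity rewrite is the direct route.


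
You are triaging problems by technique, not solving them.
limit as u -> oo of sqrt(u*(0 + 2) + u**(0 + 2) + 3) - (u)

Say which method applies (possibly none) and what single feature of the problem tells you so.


Best approach: conjugate multiplication — turning the difference into a conjugate-rationalized ratio makes the limit readable.


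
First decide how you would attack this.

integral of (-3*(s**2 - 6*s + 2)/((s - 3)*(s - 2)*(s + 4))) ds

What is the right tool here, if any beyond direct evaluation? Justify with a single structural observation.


Best approach: partial fractions — the bottom factors while the top stays lower-degree — split into simple fractions and integrate piece by piece.


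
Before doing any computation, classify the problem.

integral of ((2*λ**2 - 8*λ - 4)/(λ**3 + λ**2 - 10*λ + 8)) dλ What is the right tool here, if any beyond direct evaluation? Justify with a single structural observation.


Technique: partial fractions — rational integrand, reducible denominator λ**3 + λ**2 - 10*λ + 8: decompose first, integrate second.


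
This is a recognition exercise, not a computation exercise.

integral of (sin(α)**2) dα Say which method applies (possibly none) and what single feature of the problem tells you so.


Verdict: a trigonometric identity — apply power reduction to sin(α)**2; each application halves the trigonometric degree.


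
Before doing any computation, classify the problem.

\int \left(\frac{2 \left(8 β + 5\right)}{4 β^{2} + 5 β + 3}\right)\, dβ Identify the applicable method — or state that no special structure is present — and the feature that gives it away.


Diagnosis: u-substitution — the only nontrivial dependence routes through 4 β^{2} + 5 β + 3, whose derivative supplies the leftover factor up to a constant multiple — u = 4 β^{2} + 5 β + 3 flattens it.


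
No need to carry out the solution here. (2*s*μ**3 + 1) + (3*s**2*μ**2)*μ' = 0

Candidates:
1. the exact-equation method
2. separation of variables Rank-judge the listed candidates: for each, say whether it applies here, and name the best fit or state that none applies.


Verdict: the exact-equation method — d/dμ of 2*s*μ**3 + 1 equals d/ds of 3*s**2*μ**2: the form is a total differential of one potential — integrate it exactly.
- the exact-equation method: a fit — the right tool for this form.
- separation of variables — no algebra isolates the independent variable on one side and the unknown on the other.


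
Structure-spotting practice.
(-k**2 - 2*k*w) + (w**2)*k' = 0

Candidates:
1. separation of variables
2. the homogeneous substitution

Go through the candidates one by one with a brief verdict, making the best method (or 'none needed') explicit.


Technique: the homogeneous substitution — the slope's numerator and denominator share total degree; set v = k/w and the equation drops to separable form. A Bernoulli rewrite works here as the equation stands — the homogeneous substitution is the more immediate reading.
- separation of variables: no algebra isolates the independent variable on one side and the unknown on the other.
- the homogeneous substitution — a fit — the right tool for this form.


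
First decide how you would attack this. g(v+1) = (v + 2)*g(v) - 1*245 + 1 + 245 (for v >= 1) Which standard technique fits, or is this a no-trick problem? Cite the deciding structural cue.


Technique: a summation factor — an index-dependent multiplier v + 2 rules out characteristic roots; a summation factor converts it to a pure difference.


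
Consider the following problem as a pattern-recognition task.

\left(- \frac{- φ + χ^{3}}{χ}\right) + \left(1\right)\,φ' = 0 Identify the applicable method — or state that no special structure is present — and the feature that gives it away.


Technique: a linear integrating factor — linear in the unknown with genuine forcing: multiply through by the exponential of the integrated coefficient and the left side closes into one derivative.


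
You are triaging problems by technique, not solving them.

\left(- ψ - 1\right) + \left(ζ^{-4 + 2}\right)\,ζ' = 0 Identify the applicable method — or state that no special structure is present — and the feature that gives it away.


Method: separation of variables — one side of the product carries the independent variable, the other the unknown — the textbook separation shape. The equation is exact as it stands too — a potential function exists — though separation reads the split structure directly.


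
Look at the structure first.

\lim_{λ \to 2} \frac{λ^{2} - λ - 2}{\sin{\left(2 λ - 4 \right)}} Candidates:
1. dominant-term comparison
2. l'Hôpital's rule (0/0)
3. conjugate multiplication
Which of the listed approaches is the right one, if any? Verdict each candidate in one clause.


Diagnosis: l'Hôpital's rule (0/0) — plug in 2: top and bottom both hit zero, so differentiate each and retry. A first-order expansion at the point is an equally standard path; the rule packages it.
- dominant-term comparison — no dominant power emerges to decide the limit by degree comparison.
- l'Hôpital's rule (0/0) — a fit — the right tool for this form.
- conjugate multiplication — the conjugate move applies to radical differences, which this is not.


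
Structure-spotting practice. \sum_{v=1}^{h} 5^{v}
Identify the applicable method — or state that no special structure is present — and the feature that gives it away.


Technique: the geometric series formula — term-over-term division gives 5 every time — index-free ratio, geometric sum formula applies.


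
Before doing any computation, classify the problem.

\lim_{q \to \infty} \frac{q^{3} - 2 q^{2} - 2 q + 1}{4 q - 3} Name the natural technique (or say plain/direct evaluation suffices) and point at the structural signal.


Best approach: dominant-term comparison — at large q only the top-degree terms survive; compare the leading terms and the limit falls out. l'Hôpital's at-infinity variant applies to the expression viewed as a single quotient; the leading-term comparison is the direct route.


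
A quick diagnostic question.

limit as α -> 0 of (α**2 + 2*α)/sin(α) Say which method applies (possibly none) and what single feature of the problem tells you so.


Best approach: l'Hôpital's rule (0/0) — substituting 0 gives 0 over 0; differentiate top and bottom once and re-evaluate. A first-order expansion at the point is an equally standard path; the rule packages it.


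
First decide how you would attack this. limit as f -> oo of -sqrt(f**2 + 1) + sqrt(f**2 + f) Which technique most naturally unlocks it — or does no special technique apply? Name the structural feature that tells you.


Technique: conjugate multiplication — neither sqrt(f**2 + f) nor sqrt(f**2 + 1) converges alone, so rewrite their difference as a conjugate-rationalized quotient first.


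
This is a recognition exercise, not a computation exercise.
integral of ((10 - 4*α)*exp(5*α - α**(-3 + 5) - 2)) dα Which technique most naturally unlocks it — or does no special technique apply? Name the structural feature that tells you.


Method: u-substitution — structure check: outer function, inner expression (5*α - α**(-3 + 5) - 2), inner derivative as a factor — the classic u = (5*α - α**(-3 + 5) - 2) pattern.


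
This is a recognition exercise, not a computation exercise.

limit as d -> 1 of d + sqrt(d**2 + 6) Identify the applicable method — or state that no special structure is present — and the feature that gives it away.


Verdict: no special technique — no vanishing denominator and no indeterminate clash at the point — evaluation is immediate.


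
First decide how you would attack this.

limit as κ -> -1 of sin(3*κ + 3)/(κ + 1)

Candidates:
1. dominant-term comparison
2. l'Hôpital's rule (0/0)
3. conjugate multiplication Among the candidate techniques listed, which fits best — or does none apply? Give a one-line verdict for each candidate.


Best approach: l'Hôpital's rule (0/0) — the 0/0 form at -1 is the signature situation for l'Hôpital's rule. Known elementary limits would finish this too — the rule just bypasses the case analysis.
- dominant-term comparison — this limit is not decided by comparing polynomial growth at infinity.
- l'Hôpital's rule (0/0) — applicable, and directly so.
- conjugate multiplication — there are no radicals in tension whose conjugate would simplify matters.


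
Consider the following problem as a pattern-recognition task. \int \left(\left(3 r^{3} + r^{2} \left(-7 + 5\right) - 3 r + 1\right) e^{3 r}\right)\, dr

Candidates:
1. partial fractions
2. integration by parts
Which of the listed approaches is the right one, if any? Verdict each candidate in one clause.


Technique: integration by parts — a polynomial factor (3 r^{3} + r^{2} \left(-7 + 5\right) - 3 r + 1) multiplies e^{3 r}; differentiating (3 r^{3} + r^{2} \left(-7 + 5\right) - 3 r + 1) lowers its degree while e^{3 r} integrates cleanly, so parts wins.
- partial fractions — the expression is not a ratio of polynomials that decomposes further.
- integration by parts: a fit — the right tool for this form.


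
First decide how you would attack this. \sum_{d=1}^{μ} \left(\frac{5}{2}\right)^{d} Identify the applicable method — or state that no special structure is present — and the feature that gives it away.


Verdict: the geometric series formula — the ratio of consecutive terms is the constant \frac{5}{2}, independent of the index — a geometric sum.


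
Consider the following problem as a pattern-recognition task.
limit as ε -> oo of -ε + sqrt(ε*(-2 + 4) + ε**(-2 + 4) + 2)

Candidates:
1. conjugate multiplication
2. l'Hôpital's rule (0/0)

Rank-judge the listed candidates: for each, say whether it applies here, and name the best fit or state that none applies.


Technique: conjugate multiplication — neither sqrt(ε*(-2 + 4) + ε**(-2 + 4) + 2) nor ε converges alone, so rewrite their difference as a conjugate-rationalized quotient first.
- conjugate multiplication: a fit — the right tool for this form.
- l'Hôpital's rule (0/0) — the expression is a difference driving to ∞ − ∞, not a 0/0 quotient — there is no ratio for the rule to differentiate.


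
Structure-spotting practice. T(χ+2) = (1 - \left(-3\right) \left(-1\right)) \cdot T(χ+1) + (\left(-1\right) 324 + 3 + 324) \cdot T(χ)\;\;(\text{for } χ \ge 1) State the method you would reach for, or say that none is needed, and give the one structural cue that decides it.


Best approach: the characteristic-root method — shift-invariance with fixed coefficients calls for exponential trials; the characteristic polynomial finds every r^χ.
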